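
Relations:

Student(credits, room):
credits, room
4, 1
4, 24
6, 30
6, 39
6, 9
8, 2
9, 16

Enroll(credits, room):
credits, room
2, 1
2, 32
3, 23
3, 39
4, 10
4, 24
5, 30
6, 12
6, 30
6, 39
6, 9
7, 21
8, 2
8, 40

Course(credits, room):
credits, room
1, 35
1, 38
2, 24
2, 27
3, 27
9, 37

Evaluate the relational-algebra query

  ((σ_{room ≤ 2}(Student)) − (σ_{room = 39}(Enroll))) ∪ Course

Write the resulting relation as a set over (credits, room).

{(1, 35), (1, 38), (2, 24), (2, 27), (3, 27), (4, 1), (8, 2), (9, 37)}

Apply σ_{room ≤ 2}; surviving tuples: {(4, 1), (8, 2)}
Apply σ_{room = 39}; surviving tuples: {(3, 39), (6, 39)}
Taking the difference: {(4, 1), (8, 2)}
Taking the union: {(1, 35), (1, 38), (2, 24), (2, 27), (3, 27), (4, 1), (8, 2), (9, 37)}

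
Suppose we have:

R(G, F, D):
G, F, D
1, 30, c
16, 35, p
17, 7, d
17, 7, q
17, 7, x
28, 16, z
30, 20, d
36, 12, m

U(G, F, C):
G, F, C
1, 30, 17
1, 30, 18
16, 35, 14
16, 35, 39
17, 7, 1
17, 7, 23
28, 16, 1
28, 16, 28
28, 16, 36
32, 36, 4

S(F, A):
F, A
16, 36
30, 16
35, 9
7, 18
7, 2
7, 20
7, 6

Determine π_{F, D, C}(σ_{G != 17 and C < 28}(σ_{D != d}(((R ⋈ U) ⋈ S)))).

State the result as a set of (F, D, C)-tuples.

Natural join on G, F: {(1, 30, c, 17), (1, 30, c, 18), (16, 35, p, 14), (16, 35, p, 39), (17, 7, d, 1), (17, 7, d, 23), (17, 7, q, 1), (17, 7, q, 23), (17, 7, x, 1), (17, 7, x, 23), (28, 16, z, 1), (28, 16, z, 28), (28, 16, z, 36)}
Natural join on F: {(1, 30, c, 17, 16), (1, 30, c, 18, 16), (16, 35, p, 14, 9), (16, 35, p, 39, 9), (17, 7, d, 1, 18), (17, 7, d, 1, 2), (17, 7, d, 1, 20), (17, 7, d, 1, 6), (17, 7, d, 23, 18), (17, 7, d, 23, 2), (17, 7, d, 23, 20), (17, 7, d, 23, 6), (17, 7, q, 1, 18), (17, 7, q, 1, 2), (17, 7, q, 1, 20), (17, 7, q, 1, 6), (17, 7, q, 23, 18), (17, 7, q, 23, 2), (17, 7, q, 23, 20), (17, 7, q, 23, 6), (17, 7, x, 1, 18), (17, 7, x, 1, 2), (17, 7, x, 1, 20), (17, 7, x, 1, 6), (17, 7, x, 23, 18), (17, 7, x, 23, 2), (17, 7, x, 23, 20), (17, 7, x, 23, 6), (28, 16, z, 1, 36), (28, 16, z, 28, 36), (28, 16, z, 36, 36)}
Filtering on D != d leaves {(1, 30, c, 17, 16), (1, 30, c, 18, 16), (16, 35, p, 14, 9), (16, 35, p, 39, 9), (17, 7, q, 1, 18), (17, 7, q, 1, 2), (17, 7, q, 1, 20), (17, 7, q, 1, 6), (17, 7, q, 23, 18), (17, 7, q, 23, 2), (17, 7, q, 23, 20), (17, 7, q, 23, 6), (17, 7, x, 1, 18), (17, 7, x, 1, 2), (17, 7, x, 1, 20), (17, 7, x, 1, 6), (17, 7, x, 23, 18), (17, 7, x, 23, 2), (17, 7, x, 23, 20), (17, 7, x, 23, 6), (28, 16, z, 1, 36), (28, 16, z, 28, 36), (28, 16, z, 36, 36)}.
Filtering on G != 17 and C < 28 leaves {(1, 30, c, 17, 16), (1, 30, c, 18, 16), (16, 35, p, 14, 9), (28, 16, z, 1, 36)}.
π[F, D, C]: project onto (F, D, C) → {(16, z, 1), (30, c, 17), (30, c, 18), (35, p, 14)}

{(16, z, 1), (30, c, 17), (30, c, 18), (35, p, 14)}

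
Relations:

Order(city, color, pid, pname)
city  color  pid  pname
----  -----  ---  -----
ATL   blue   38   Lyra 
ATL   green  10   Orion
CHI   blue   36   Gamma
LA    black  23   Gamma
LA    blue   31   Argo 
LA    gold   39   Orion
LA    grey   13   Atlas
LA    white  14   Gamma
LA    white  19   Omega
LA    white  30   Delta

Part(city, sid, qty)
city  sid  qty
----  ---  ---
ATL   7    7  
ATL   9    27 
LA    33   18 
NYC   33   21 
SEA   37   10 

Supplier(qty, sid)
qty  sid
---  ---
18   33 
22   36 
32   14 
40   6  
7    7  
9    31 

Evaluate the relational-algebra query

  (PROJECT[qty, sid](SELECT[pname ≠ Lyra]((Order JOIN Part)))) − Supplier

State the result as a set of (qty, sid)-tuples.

{(27, 9)}

Natural join on city: {(ATL, blue, 38, Lyra, 7, 7), (ATL, blue, 38, Lyra, 9, 27), (ATL, green, 10, Orion, 7, 7), (ATL, green, 10, Orion, 9, 27), (LA, black, 23, Gamma, 33, 18), (LA, blue, 31, Argo, 33, 18), (LA, gold, 39, Orion, 33, 18), (LA, grey, 13, Atlas, 33, 18), (LA, white, 14, Gamma, 33, 18), (LA, white, 19, Omega, 33, 18), (LA, white, 30, Delta, 33, 18)}
Selection pname ≠ Lyra: {(ATL, green, 10, Orion, 7, 7), (ATL, green, 10, Orion, 9, 27), (LA, black, 23, Gamma, 33, 18), (LA, blue, 31, Argo, 33, 18), (LA, gold, 39, Orion, 33, 18), (LA, grey, 13, Atlas, 33, 18), (LA, white, 14, Gamma, 33, 18), (LA, white, 19, Omega, 33, 18), (LA, white, 30, Delta, 33, 18)}
π[qty, sid]: project onto (qty, sid) (6 duplicate(s) eliminated) → {(18, 33), (27, 9), (7, 7)}
Difference: {(18, 33), (27, 9), (7, 7)} with {(18, 33), (22, 36), (32, 14), (40, 6), (7, 7), (9, 31)} → {(27, 9)}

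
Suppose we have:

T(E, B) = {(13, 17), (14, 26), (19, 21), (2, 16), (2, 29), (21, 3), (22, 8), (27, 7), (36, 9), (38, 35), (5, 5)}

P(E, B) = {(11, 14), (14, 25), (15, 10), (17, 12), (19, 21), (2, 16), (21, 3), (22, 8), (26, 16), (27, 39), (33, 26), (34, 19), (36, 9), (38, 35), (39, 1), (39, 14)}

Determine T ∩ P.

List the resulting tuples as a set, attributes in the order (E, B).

{(19, 21), (2, 16), (21, 3), (22, 8), (36, 9), (38, 35)}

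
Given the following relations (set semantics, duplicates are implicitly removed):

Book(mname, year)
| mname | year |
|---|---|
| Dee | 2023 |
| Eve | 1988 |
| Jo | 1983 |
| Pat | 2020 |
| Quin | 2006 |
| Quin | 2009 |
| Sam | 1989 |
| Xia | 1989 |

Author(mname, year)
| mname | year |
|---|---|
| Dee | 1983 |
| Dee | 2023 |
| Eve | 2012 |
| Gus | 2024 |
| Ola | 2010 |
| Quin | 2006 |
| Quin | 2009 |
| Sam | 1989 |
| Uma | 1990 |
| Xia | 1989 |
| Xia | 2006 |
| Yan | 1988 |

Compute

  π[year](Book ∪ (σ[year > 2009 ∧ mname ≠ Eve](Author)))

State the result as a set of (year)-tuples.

Selection year > 2009 ∧ mname ≠ Eve: {(Dee, 2023), (Gus, 2024), (Ola, 2010)}
Set union of the two operands is {(Dee, 2023), (Eve, 1988), (Gus, 2024), (Jo, 1983), (Ola, 2010), (Pat, 2020), (Quin, 2006), (Quin, 2009), (Sam, 1989), (Xia, 1989)}.
Projecting to year (1 duplicate(s) eliminated): {1983, 1988, 1989, 2006, 2009, 2010, 2020, 2023, 2024}

{1983, 1988, 1989, 2006, 2009, 2010, 2020, 2023, 2024}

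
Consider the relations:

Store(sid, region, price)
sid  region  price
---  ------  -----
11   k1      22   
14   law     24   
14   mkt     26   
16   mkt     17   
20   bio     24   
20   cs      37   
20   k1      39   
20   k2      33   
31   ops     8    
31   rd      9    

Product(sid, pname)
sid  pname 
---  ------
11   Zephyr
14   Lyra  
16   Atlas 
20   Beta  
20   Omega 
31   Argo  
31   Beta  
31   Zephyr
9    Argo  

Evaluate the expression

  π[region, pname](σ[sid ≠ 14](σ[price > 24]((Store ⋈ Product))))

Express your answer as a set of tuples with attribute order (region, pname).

{(cs, Beta), (cs, Omega), (k1, Beta), (k1, Omega), (k2, Beta), (k2, Omega)}

Natural join on sid: {(11, k1, 22, Zephyr), (14, law, 24, Lyra), (14, mkt, 26, Lyra), (16, mkt, 17, Atlas), (20, bio, 24, Beta), (20, bio, 24, Omega), (20, cs, 37, Beta), (20, cs, 37, Omega), (20, k1, 39, Beta), (20, k1, 39, Omega), (20, k2, 33, Beta), (20, k2, 33, Omega), (31, ops, 8, Argo), (31, ops, 8, Beta), (31, ops, 8, Zephyr), (31, rd, 9, Argo), (31, rd, 9, Beta), (31, rd, 9, Zephyr)}
σ[price > 24]: keep tuples satisfying price > 24 → {(14, mkt, 26, Lyra), (20, cs, 37, Beta), (20, cs, 37, Omega), (20, k1, 39, Beta), (20, k1, 39, Omega), (20, k2, 33, Beta), (20, k2, 33, Omega)}
σ[sid ≠ 14]: keep tuples satisfying sid ≠ 14 → {(20, cs, 37, Beta), (20, cs, 37, Omega), (20, k1, 39, Beta), (20, k1, 39, Omega), (20, k2, 33, Beta), (20, k2, 33, Omega)}
π[region, pname]: project onto (region, pname) → {(cs, Beta), (cs, Omega), (k1, Beta), (k1, Omega), (k2, Beta), (k2, Omega)}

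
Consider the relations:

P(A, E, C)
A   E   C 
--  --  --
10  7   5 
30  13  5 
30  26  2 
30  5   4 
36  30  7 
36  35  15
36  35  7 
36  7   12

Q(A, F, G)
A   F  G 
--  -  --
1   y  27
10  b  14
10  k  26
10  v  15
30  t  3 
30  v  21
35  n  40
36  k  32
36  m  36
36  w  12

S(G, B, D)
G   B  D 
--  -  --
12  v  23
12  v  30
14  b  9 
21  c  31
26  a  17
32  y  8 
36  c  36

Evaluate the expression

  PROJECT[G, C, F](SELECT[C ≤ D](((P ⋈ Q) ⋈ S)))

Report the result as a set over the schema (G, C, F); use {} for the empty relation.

Joining P and Q on A yields {(10, 7, 5, b, 14), (10, 7, 5, k, 26), (10, 7, 5, v, 15), (30, 13, 5, t, 3), (30, 13, 5, v, 21), (30, 26, 2, t, 3), (30, 26, 2, v, 21), (30, 5, 4, t, 3), (30, 5, 4, v, 21), (36, 30, 7, k, 32), (36, 30, 7, m, 36), (36, 30, 7, w, 12), (36, 35, 15, k, 32), (36, 35, 15, m, 36), (36, 35, 15, w, 12), (36, 35, 7, k, 32), (36, 35, 7, m, 36), (36, 35, 7, w, 12), (36, 7, 12, k, 32), (36, 7, 12, m, 36), (36, 7, 12, w, 12)}.
Joining (P ⋈ Q) and S on G yields {(10, 7, 5, b, 14, b, 9), (10, 7, 5, k, 26, a, 17), (30, 13, 5, v, 21, c, 31), (30, 26, 2, v, 21, c, 31), (30, 5, 4, v, 21, c, 31), (36, 30, 7, k, 32, y, 8), (36, 30, 7, m, 36, c, 36), (36, 30, 7, w, 12, v, 23), (36, 30, 7, w, 12, v, 30), (36, 35, 15, k, 32, y, 8), (36, 35, 15, m, 36, c, 36), (36, 35, 15, w, 12, v, 23), (36, 35, 15, w, 12, v, 30), (36, 35, 7, k, 32, y, 8), (36, 35, 7, m, 36, c, 36), (36, 35, 7, w, 12, v, 23), (36, 35, 7, w, 12, v, 30), (36, 7, 12, k, 32, y, 8), (36, 7, 12, m, 36, c, 36), (36, 7, 12, w, 12, v, 23), (36, 7, 12, w, 12, v, 30)}.
σ[C ≤ D]: keep tuples satisfying C ≤ D → {(10, 7, 5, b, 14, b, 9), (10, 7, 5, k, 26, a, 17), (30, 13, 5, v, 21, c, 31), (30, 26, 2, v, 21, c, 31), (30, 5, 4, v, 21, c, 31), (36, 30, 7, k, 32, y, 8), (36, 30, 7, m, 36, c, 36), (36, 30, 7, w, 12, v, 23), (36, 30, 7, w, 12, v, 30), (36, 35, 15, m, 36, c, 36), (36, 35, 15, w, 12, v, 23), (36, 35, 15, w, 12, v, 30), (36, 35, 7, k, 32, y, 8), (36, 35, 7, m, 36, c, 36), (36, 35, 7, w, 12, v, 23), (36, 35, 7, w, 12, v, 30), (36, 7, 12, m, 36, c, 36), (36, 7, 12, w, 12, v, 23), (36, 7, 12, w, 12, v, 30)}
Keep only column(s) G, C, F (7 duplicate(s) eliminated): {(12, 12, w), (12, 15, w), (12, 7, w), (14, 5, b), (21, 2, v), (21, 4, v), (21, 5, v), (26, 5, k), (32, 7, k), (36, 12, m), (36, 15, m), (36, 7, m)}

{(12, 12, w), (12, 15, w), (12, 7, w), (14, 5, b), (21, 2, v), (21, 4, v), (21, 5, v), (26, 5, k), (32, 7, k), (36, 12, m), (36, 15, m), (36, 7, m)}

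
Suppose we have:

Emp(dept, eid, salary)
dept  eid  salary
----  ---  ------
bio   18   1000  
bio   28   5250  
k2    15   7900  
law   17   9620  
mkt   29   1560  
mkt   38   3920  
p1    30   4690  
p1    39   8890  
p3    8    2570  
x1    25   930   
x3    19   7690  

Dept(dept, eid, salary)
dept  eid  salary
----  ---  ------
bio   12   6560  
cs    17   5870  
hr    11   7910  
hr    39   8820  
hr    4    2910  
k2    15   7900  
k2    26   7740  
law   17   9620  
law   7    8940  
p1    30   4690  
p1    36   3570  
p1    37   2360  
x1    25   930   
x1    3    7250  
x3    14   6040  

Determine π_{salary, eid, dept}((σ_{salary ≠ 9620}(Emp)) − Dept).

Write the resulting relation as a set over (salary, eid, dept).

{(1000, 18, bio), (1560, 29, mkt), (2570, 8, p3), (3920, 38, mkt), (5250, 28, bio), (7690, 19, x3), (8890, 39, p1)}

Selection salary ≠ 9620: {(bio, 18, 1000), (bio, 28, 5250), (k2, 15, 7900), (mkt, 29, 1560), (mkt, 38, 3920), (p1, 30, 4690), (p1, 39, 8890), (p3, 8, 2570), (x1, 25, 930), (x3, 19, 7690)}
Taking the difference: {(bio, 18, 1000), (bio, 28, 5250), (mkt, 29, 1560), (mkt, 38, 3920), (p1, 39, 8890), (p3, 8, 2570), (x3, 19, 7690)}
Keep only column(s) salary, eid, dept: {(1000, 18, bio), (1560, 29, mkt), (2570, 8, p3), (3920, 38, mkt), (5250, 28, bio), (7690, 19, x3), (8890, 39, p1)}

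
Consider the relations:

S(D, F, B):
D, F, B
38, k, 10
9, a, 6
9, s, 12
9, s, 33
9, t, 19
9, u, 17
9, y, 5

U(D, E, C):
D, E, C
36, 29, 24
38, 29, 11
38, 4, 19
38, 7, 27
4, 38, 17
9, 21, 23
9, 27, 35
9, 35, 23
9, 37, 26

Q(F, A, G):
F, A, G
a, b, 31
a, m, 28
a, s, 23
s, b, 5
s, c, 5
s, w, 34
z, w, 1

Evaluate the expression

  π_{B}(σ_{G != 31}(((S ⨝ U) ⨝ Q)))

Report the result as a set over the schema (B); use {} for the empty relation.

S ⋈ U (natural join on D): {(38, k, 10, 29, 11), (38, k, 10, 4, 19), (38, k, 10, 7, 27), (9, a, 6, 21, 23), (9, a, 6, 27, 35), (9, a, 6, 35, 23), (9, a, 6, 37, 26), (9, s, 12, 21, 23), (9, s, 12, 27, 35), (9, s, 12, 35, 23), (9, s, 12, 37, 26), (9, s, 33, 21, 23), (9, s, 33, 27, 35), (9, s, 33, 35, 23), (9, s, 33, 37, 26), (9, t, 19, 21, 23), (9, t, 19, 27, 35), (9, t, 19, 35, 23), (9, t, 19, 37, 26), (9, u, 17, 21, 23), (9, u, 17, 27, 35), (9, u, 17, 35, 23), (9, u, 17, 37, 26), (9, y, 5, 21, 23), (9, y, 5, 27, 35), (9, y, 5, 35, 23), (9, y, 5, 37, 26)}
(S ⨝ U) ⋈ Q (natural join on F): {(9, a, 6, 21, 23, b, 31), (9, a, 6, 21, 23, m, 28), (9, a, 6, 21, 23, s, 23), (9, a, 6, 27, 35, b, 31), (9, a, 6, 27, 35, m, 28), (9, a, 6, 27, 35, s, 23), (9, a, 6, 35, 23, b, 31), (9, a, 6, 35, 23, m, 28), (9, a, 6, 35, 23, s, 23), (9, a, 6, 37, 26, b, 31), (9, a, 6, 37, 26, m, 28), (9, a, 6, 37, 26, s, 23), (9, s, 12, 21, 23, b, 5), (9, s, 12, 21, 23, c, 5), (9, s, 12, 21, 23, w, 34), (9, s, 12, 27, 35, b, 5), (9, s, 12, 27, 35, c, 5), (9, s, 12, 27, 35, w, 34), (9, s, 12, 35, 23, b, 5), (9, s, 12, 35, 23, c, 5), (9, s, 12, 35, 23, w, 34), (9, s, 12, 37, 26, b, 5), (9, s, 12, 37, 26, c, 5), (9, s, 12, 37, 26, w, 34), (9, s, 33, 21, 23, b, 5), (9, s, 33, 21, 23, c, 5), (9, s, 33, 21, 23, w, 34), (9, s, 33, 27, 35, b, 5), (9, s, 33, 27, 35, c, 5), (9, s, 33, 27, 35, w, 34), (9, s, 33, 35, 23, b, 5), (9, s, 33, 35, 23, c, 5), (9, s, 33, 35, 23, w, 34), (9, s, 33, 37, 26, b, 5), (9, s, 33, 37, 26, c, 5), (9, s, 33, 37, 26, w, 34)}
Apply σ_{G != 31}; surviving tuples: {(9, a, 6, 21, 23, m, 28), (9, a, 6, 21, 23, s, 23), (9, a, 6, 27, 35, m, 28), (9, a, 6, 27, 35, s, 23), (9, a, 6, 35, 23, m, 28), (9, a, 6, 35, 23, s, 23), (9, a, 6, 37, 26, m, 28), (9, a, 6, 37, 26, s, 23), (9, s, 12, 21, 23, b, 5), (9, s, 12, 21, 23, c, 5), (9, s, 12, 21, 23, w, 34), (9, s, 12, 27, 35, b, 5), (9, s, 12, 27, 35, c, 5), (9, s, 12, 27, 35, w, 34), (9, s, 12, 35, 23, b, 5), (9, s, 12, 35, 23, c, 5), (9, s, 12, 35, 23, w, 34), (9, s, 12, 37, 26, b, 5), (9, s, 12, 37, 26, c, 5), (9, s, 12, 37, 26, w, 34), (9, s, 33, 21, 23, b, 5), (9, s, 33, 21, 23, c, 5), (9, s, 33, 21, 23, w, 34), (9, s, 33, 27, 35, b, 5), (9, s, 33, 27, 35, c, 5), (9, s, 33, 27, 35, w, 34), (9, s, 33, 35, 23, b, 5), (9, s, 33, 35, 23, c, 5), (9, s, 33, 35, 23, w, 34), (9, s, 33, 37, 26, b, 5), (9, s, 33, 37, 26, c, 5), (9, s, 33, 37, 26, w, 34)}
Keep only column(s) B (29 duplicate(s) eliminated): {12, 33, 6}

{12, 33, 6}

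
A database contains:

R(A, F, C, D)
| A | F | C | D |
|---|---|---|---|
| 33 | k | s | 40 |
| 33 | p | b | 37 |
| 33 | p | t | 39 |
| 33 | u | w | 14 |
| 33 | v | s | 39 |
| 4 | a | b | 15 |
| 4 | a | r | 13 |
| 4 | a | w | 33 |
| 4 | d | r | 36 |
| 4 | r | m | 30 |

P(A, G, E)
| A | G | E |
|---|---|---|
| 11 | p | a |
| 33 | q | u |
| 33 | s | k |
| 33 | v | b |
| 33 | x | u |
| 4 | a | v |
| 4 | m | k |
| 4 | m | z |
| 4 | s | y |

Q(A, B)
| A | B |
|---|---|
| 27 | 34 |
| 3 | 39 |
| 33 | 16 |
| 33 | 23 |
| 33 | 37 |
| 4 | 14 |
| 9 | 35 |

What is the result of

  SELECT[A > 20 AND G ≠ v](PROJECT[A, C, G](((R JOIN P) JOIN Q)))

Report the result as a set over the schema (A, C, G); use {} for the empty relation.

Joining R and P on A yields {(33, k, s, 40, q, u), (33, k, s, 40, s, k), (33, k, s, 40, v, b), (33, k, s, 40, x, u), (33, p, b, 37, q, u), (33, p, b, 37, s, k), (33, p, b, 37, v, b), (33, p, b, 37, x, u), (33, p, t, 39, q, u), (33, p, t, 39, s, k), (33, p, t, 39, v, b), (33, p, t, 39, x, u), (33, u, w, 14, q, u), (33, u, w, 14, s, k), (33, u, w, 14, v, b), (33, u, w, 14, x, u), (33, v, s, 39, q, u), (33, v, s, 39, s, k), (33, v, s, 39, v, b), (33, v, s, 39, x, u), (4, a, b, 15, a, v), (4, a, b, 15, m, k), (4, a, b, 15, m, z), (4, a, b, 15, s, y), (4, a, r, 13, a, v), (4, a, r, 13, m, k), (4, a, r, 13, m, z), (4, a, r, 13, s, y), (4, a, w, 33, a, v), (4, a, w, 33, m, k), (4, a, w, 33, m, z), (4, a, w, 33, s, y), (4, d, r, 36, a, v), (4, d, r, 36, m, k), (4, d, r, 36, m, z), (4, d, r, 36, s, y), (4, r, m, 30, a, v), (4, r, m, 30, m, k), (4, r, m, 30, m, z), (4, r, m, 30, s, y)}.
Joining (R JOIN P) and Q on A yields {(33, k, s, 40, q, u, 16), (33, k, s, 40, q, u, 23), (33, k, s, 40, q, u, 37), (33, k, s, 40, s, k, 16), (33, k, s, 40, s, k, 23), (33, k, s, 40, s, k, 37), (33, k, s, 40, v, b, 16), (33, k, s, 40, v, b, 23), (33, k, s, 40, v, b, 37), (33, k, s, 40, x, u, 16), (33, k, s, 40, x, u, 23), (33, k, s, 40, x, u, 37), (33, p, b, 37, q, u, 16), (33, p, b, 37, q, u, 23), (33, p, b, 37, q, u, 37), (33, p, b, 37, s, k, 16), (33, p, b, 37, s, k, 23), (33, p, b, 37, s, k, 37), (33, p, b, 37, v, b, 16), (33, p, b, 37, v, b, 23), (33, p, b, 37, v, b, 37), (33, p, b, 37, x, u, 16), (33, p, b, 37, x, u, 23), (33, p, b, 37, x, u, 37), (33, p, t, 39, q, u, 16), (33, p, t, 39, q, u, 23), (33, p, t, 39, q, u, 37), (33, p, t, 39, s, k, 16), (33, p, t, 39, s, k, 23), (33, p, t, 39, s, k, 37), (33, p, t, 39, v, b, 16), (33, p, t, 39, v, b, 23), (33, p, t, 39, v, b, 37), (33, p, t, 39, x, u, 16), (33, p, t, 39, x, u, 23), (33, p, t, 39, x, u, 37), (33, u, w, 14, q, u, 16), (33, u, w, 14, q, u, 23), (33, u, w, 14, q, u, 37), (33, u, w, 14, s, k, 16), (33, u, w, 14, s, k, 23), (33, u, w, 14, s, k, 37), (33, u, w, 14, v, b, 16), (33, u, w, 14, v, b, 23), (33, u, w, 14, v, b, 37), (33, u, w, 14, x, u, 16), (33, u, w, 14, x, u, 23), (33, u, w, 14, x, u, 37), (33, v, s, 39, q, u, 16), (33, v, s, 39, q, u, 23), (33, v, s, 39, q, u, 37), (33, v, s, 39, s, k, 16), (33, v, s, 39, s, k, 23), (33, v, s, 39, s, k, 37), (33, v, s, 39, v, b, 16), (33, v, s, 39, v, b, 23), (33, v, s, 39, v, b, 37), (33, v, s, 39, x, u, 16), (33, v, s, 39, x, u, 23), (33, v, s, 39, x, u, 37), (4, a, b, 15, a, v, 14), (4, a, b, 15, m, k, 14), (4, a, b, 15, m, z, 14), (4, a, b, 15, s, y, 14), (4, a, r, 13, a, v, 14), (4, a, r, 13, m, k, 14), (4, a, r, 13, m, z, 14), (4, a, r, 13, s, y, 14), (4, a, w, 33, a, v, 14), (4, a, w, 33, m, k, 14), (4, a, w, 33, m, z, 14), (4, a, w, 33, s, y, 14), (4, d, r, 36, a, v, 14), (4, d, r, 36, m, k, 14), (4, d, r, 36, m, z, 14), (4, d, r, 36, s, y, 14), (4, r, m, 30, a, v, 14), (4, r, m, 30, m, k, 14), (4, r, m, 30, m, z, 14), (4, r, m, 30, s, y, 14)}.
Keep only column(s) A, C, G (52 duplicate(s) eliminated): {(33, b, q), (33, b, s), (33, b, v), (33, b, x), (33, s, q), (33, s, s), (33, s, v), (33, s, x), (33, t, q), (33, t, s), (33, t, v), (33, t, x), (33, w, q), (33, w, s), (33, w, v), (33, w, x), (4, b, a), (4, b, m), (4, b, s), (4, m, a), (4, m, m), (4, m, s), (4, r, a), (4, r, m), (4, r, s), (4, w, a), (4, w, m), (4, w, s)}
σ[A > 20 AND G ≠ v]: keep tuples satisfying A > 20 AND G ≠ v → {(33, b, q), (33, b, s), (33, b, x), (33, s, q), (33, s, s), (33, s, x), (33, t, q), (33, t, s), (33, t, x), (33, w, q), (33, w, s), (33, w, x)}

{(33, b, q), (33, b, s), (33, b, x), (33, s, q), (33, s, s), (33, s, x), (33, t, q), (33, t, s), (33, t, x), (33, w, q), (33, w, s), (33, w, x)}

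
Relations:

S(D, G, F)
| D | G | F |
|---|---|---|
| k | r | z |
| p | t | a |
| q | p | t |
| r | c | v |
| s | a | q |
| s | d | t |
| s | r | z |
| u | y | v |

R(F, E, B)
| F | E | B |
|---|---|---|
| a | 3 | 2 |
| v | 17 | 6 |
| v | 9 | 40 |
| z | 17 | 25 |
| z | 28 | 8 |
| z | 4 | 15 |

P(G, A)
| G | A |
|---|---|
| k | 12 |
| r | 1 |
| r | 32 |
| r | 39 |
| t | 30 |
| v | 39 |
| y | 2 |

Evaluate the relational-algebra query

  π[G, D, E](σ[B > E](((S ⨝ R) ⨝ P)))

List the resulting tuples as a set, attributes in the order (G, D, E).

Natural join on F: {(k, r, z, 17, 25), (k, r, z, 28, 8), (k, r, z, 4, 15), (p, t, a, 3, 2), (r, c, v, 17, 6), (r, c, v, 9, 40), (s, r, z, 17, 25), (s, r, z, 28, 8), (s, r, z, 4, 15), (u, y, v, 17, 6), (u, y, v, 9, 40)}
Natural join on G: {(k, r, z, 17, 25, 1), (k, r, z, 17, 25, 32), (k, r, z, 17, 25, 39), (k, r, z, 28, 8, 1), (k, r, z, 28, 8, 32), (k, r, z, 28, 8, 39), (k, r, z, 4, 15, 1), (k, r, z, 4, 15, 32), (k, r, z, 4, 15, 39), (p, t, a, 3, 2, 30), (s, r, z, 17, 25, 1), (s, r, z, 17, 25, 32), (s, r, z, 17, 25, 39), (s, r, z, 28, 8, 1), (s, r, z, 28, 8, 32), (s, r, z, 28, 8, 39), (s, r, z, 4, 15, 1), (s, r, z, 4, 15, 32), (s, r, z, 4, 15, 39), (u, y, v, 17, 6, 2), (u, y, v, 9, 40, 2)}
Apply σ_{B > E}; surviving tuples: {(k, r, z, 17, 25, 1), (k, r, z, 17, 25, 32), (k, r, z, 17, 25, 39), (k, r, z, 4, 15, 1), (k, r, z, 4, 15, 32), (k, r, z, 4, 15, 39), (s, r, z, 17, 25, 1), (s, r, z, 17, 25, 32), (s, r, z, 17, 25, 39), (s, r, z, 4, 15, 1), (s, r, z, 4, 15, 32), (s, r, z, 4, 15, 39), (u, y, v, 9, 40, 2)}
π[G, D, E]: project onto (G, D, E) (8 duplicate(s) eliminated) → {(r, k, 17), (r, k, 4), (r, s, 17), (r, s, 4), (y, u, 9)}

{(r, k, 17), (r, k, 4), (r, s, 17), (r, s, 4), (y, u, 9)}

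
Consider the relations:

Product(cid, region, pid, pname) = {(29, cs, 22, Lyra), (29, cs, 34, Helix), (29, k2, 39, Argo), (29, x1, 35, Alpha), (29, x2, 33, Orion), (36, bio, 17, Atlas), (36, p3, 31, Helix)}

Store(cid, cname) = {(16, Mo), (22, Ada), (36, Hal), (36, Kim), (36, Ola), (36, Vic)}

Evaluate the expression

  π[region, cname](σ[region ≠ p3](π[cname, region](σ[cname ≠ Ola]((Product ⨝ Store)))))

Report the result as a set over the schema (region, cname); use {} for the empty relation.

{(bio, Hal), (bio, Kim), (bio, Vic)}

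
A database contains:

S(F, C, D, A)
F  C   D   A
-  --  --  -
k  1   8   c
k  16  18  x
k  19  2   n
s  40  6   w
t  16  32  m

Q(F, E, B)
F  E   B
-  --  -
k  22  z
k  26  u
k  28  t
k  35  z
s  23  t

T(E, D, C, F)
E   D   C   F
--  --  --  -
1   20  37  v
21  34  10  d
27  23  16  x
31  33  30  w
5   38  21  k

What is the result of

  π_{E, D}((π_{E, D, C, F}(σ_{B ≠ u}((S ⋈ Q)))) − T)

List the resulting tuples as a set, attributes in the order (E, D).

{(22, 18), (22, 2), (22, 8), (23, 6), (28, 18), (28, 2), (28, 8), (35, 18), (35, 2), (35, 8)}

S ⋈ Q (natural join on F): {(k, 1, 8, c, 22, z), (k, 1, 8, c, 26, u), (k, 1, 8, c, 28, t), (k, 1, 8, c, 35, z), (k, 16, 18, x, 22, z), (k, 16, 18, x, 26, u), (k, 16, 18, x, 28, t), (k, 16, 18, x, 35, z), (k, 19, 2, n, 22, z), (k, 19, 2, n, 26, u), (k, 19, 2, n, 28, t), (k, 19, 2, n, 35, z), (s, 40, 6, w, 23, t)}
Filtering on B ≠ u leaves {(k, 1, 8, c, 22, z), (k, 1, 8, c, 28, t), (k, 1, 8, c, 35, z), (k, 16, 18, x, 22, z), (k, 16, 18, x, 28, t), (k, 16, 18, x, 35, z), (k, 19, 2, n, 22, z), (k, 19, 2, n, 28, t), (k, 19, 2, n, 35, z), (s, 40, 6, w, 23, t)}.
Keep only column(s) E, D, C, F: {(22, 18, 16, k), (22, 2, 19, k), (22, 8, 1, k), (23, 6, 40, s), (28, 18, 16, k), (28, 2, 19, k), (28, 8, 1, k), (35, 18, 16, k), (35, 2, 19, k), (35, 8, 1, k)}
Set difference of the two operands is {(22, 18, 16, k), (22, 2, 19, k), (22, 8, 1, k), (23, 6, 40, s), (28, 18, 16, k), (28, 2, 19, k), (28, 8, 1, k), (35, 18, 16, k), (35, 2, 19, k), (35, 8, 1, k)}.
Keep only column(s) E, D: {(22, 18), (22, 2), (22, 8), (23, 6), (28, 18), (28, 2), (28, 8), (35, 18), (35, 2), (35, 8)}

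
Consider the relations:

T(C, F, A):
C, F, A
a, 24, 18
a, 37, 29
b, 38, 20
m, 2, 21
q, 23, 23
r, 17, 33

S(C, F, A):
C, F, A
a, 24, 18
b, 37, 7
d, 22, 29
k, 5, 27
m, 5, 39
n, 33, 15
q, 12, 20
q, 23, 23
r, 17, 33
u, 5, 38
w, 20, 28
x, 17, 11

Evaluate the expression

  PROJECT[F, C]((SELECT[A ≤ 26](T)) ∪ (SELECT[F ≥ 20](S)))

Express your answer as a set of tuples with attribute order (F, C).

{(2, m), (20, w), (22, d), (23, q), (24, a), (33, n), (37, b), (38, b)}

Apply σ_{A ≤ 26}; surviving tuples: {(a, 24, 18), (b, 38, 20), (m, 2, 21), (q, 23, 23)}
Apply σ_{F ≥ 20}; surviving tuples: {(a, 24, 18), (b, 37, 7), (d, 22, 29), (n, 33, 15), (q, 23, 23), (w, 20, 28)}
Union: {(a, 24, 18), (b, 38, 20), (m, 2, 21), (q, 23, 23)} with {(a, 24, 18), (b, 37, 7), (d, 22, 29), (n, 33, 15), (q, 23, 23), (w, 20, 28)} → {(a, 24, 18), (b, 37, 7), (b, 38, 20), (d, 22, 29), (m, 2, 21), (n, 33, 15), (q, 23, 23), (w, 20, 28)}
Projecting to F, C: {(2, m), (20, w), (22, d), (23, q), (24, a), (33, n), (37, b), (38, b)}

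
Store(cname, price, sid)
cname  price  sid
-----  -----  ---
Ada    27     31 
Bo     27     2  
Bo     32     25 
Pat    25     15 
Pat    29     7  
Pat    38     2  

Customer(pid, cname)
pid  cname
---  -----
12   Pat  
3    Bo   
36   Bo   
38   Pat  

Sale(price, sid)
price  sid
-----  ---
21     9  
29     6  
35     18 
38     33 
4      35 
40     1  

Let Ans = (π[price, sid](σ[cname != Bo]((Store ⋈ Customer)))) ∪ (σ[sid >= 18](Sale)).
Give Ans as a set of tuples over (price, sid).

{(25, 15), (29, 7), (35, 18), (38, 2), (38, 33), (4, 35)}

Store ⋈ Customer (natural join on cname): {(Bo, 27, 2, 3), (Bo, 27, 2, 36), (Bo, 32, 25, 3), (Bo, 32, 25, 36), (Pat, 25, 15, 12), (Pat, 25, 15, 38), (Pat, 29, 7, 12), (Pat, 29, 7, 38), (Pat, 38, 2, 12), (Pat, 38, 2, 38)}
Apply σ_{cname != Bo}; surviving tuples: {(Pat, 25, 15, 12), (Pat, 25, 15, 38), (Pat, 29, 7, 12), (Pat, 29, 7, 38), (Pat, 38, 2, 12), (Pat, 38, 2, 38)}
π_{price, sid} gives {(25, 15), (29, 7), (38, 2)} (3 duplicate(s) eliminated).
Apply σ_{sid >= 18}; surviving tuples: {(35, 18), (38, 33), (4, 35)}
Union: {(25, 15), (29, 7), (38, 2)} with {(35, 18), (38, 33), (4, 35)} → {(25, 15), (29, 7), (35, 18), (38, 2), (38, 33), (4, 35)}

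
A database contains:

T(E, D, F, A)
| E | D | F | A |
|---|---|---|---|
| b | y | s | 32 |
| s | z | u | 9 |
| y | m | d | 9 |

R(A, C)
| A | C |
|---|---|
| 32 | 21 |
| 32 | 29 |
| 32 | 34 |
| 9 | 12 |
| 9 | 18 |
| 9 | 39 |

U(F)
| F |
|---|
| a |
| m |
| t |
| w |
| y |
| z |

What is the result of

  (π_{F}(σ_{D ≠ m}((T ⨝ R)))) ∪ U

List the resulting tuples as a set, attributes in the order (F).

T ⋈ R (natural join on A): {(b, y, s, 32, 21), (b, y, s, 32, 29), (b, y, s, 32, 34), (s, z, u, 9, 12), (s, z, u, 9, 18), (s, z, u, 9, 39), (y, m, d, 9, 12), (y, m, d, 9, 18), (y, m, d, 9, 39)}
Apply σ_{D ≠ m}; surviving tuples: {(b, y, s, 32, 21), (b, y, s, 32, 29), (b, y, s, 32, 34), (s, z, u, 9, 12), (s, z, u, 9, 18), (s, z, u, 9, 39)}
π_{F} gives {s, u} (4 duplicate(s) eliminated).
Taking the union: {a, m, s, t, u, w, y, z}

{a, m, s, t, u, w, y, z}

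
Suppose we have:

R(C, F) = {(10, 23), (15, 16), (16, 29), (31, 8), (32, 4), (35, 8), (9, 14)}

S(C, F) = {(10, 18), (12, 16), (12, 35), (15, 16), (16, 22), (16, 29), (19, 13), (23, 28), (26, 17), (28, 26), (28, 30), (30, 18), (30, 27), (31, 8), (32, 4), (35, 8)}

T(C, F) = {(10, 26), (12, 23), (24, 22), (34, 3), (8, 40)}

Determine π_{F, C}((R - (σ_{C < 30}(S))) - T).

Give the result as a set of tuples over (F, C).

Filtering on C < 30 leaves {(10, 18), (12, 16), (12, 35), (15, 16), (16, 22), (16, 29), (19, 13), (23, 28), (26, 17), (28, 26), (28, 30)}.
Difference: {(10, 23), (15, 16), (16, 29), (31, 8), (32, 4), (35, 8), (9, 14)} with {(10, 18), (12, 16), (12, 35), (15, 16), (16, 22), (16, 29), (19, 13), (23, 28), (26, 17), (28, 26), (28, 30)} → {(10, 23), (31, 8), (32, 4), (35, 8), (9, 14)}
Difference: {(10, 23), (31, 8), (32, 4), (35, 8), (9, 14)} with {(10, 26), (12, 23), (24, 22), (34, 3), (8, 40)} → {(10, 23), (31, 8), (32, 4), (35, 8), (9, 14)}
Projecting to F, C: {(14, 9), (23, 10), (4, 32), (8, 31), (8, 35)}

{(14, 9), (23, 10), (4, 32), (8, 31), (8, 35)}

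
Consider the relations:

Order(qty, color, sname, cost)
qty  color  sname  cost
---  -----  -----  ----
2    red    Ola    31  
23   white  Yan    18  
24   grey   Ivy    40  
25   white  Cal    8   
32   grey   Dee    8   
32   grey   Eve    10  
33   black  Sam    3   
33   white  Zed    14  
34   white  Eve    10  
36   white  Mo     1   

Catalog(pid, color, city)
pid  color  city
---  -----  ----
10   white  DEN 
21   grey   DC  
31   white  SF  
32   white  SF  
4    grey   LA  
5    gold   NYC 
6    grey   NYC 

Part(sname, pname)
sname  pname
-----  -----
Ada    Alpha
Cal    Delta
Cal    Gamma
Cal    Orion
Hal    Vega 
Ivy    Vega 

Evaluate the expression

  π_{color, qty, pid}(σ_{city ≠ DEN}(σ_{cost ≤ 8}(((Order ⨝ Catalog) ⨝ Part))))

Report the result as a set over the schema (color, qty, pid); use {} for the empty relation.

{(white, 25, 31), (white, 25, 32)}

Natural join on color: {(23, white, Yan, 18, 10, DEN), (23, white, Yan, 18, 31, SF), (23, white, Yan, 18, 32, SF), (24, grey, Ivy, 40, 21, DC), (24, grey, Ivy, 40, 4, LA), (24, grey, Ivy, 40, 6, NYC), (25, white, Cal, 8, 10, DEN), (25, white, Cal, 8, 31, SF), (25, white, Cal, 8, 32, SF), (32, grey, Dee, 8, 21, DC), (32, grey, Dee, 8, 4, LA), (32, grey, Dee, 8, 6, NYC), (32, grey, Eve, 10, 21, DC), (32, grey, Eve, 10, 4, LA), (32, grey, Eve, 10, 6, NYC), (33, white, Zed, 14, 10, DEN), (33, white, Zed, 14, 31, SF), (33, white, Zed, 14, 32, SF), (34, white, Eve, 10, 10, DEN), (34, white, Eve, 10, 31, SF), (34, white, Eve, 10, 32, SF), (36, white, Mo, 1, 10, DEN), (36, white, Mo, 1, 31, SF), (36, white, Mo, 1, 32, SF)}
Natural join on sname: {(24, grey, Ivy, 40, 21, DC, Vega), (24, grey, Ivy, 40, 4, LA, Vega), (24, grey, Ivy, 40, 6, NYC, Vega), (25, white, Cal, 8, 10, DEN, Delta), (25, white, Cal, 8, 10, DEN, Gamma), (25, white, Cal, 8, 10, DEN, Orion), (25, white, Cal, 8, 31, SF, Delta), (25, white, Cal, 8, 31, SF, Gamma), (25, white, Cal, 8, 31, SF, Orion), (25, white, Cal, 8, 32, SF, Delta), (25, white, Cal, 8, 32, SF, Gamma), (25, white, Cal, 8, 32, SF, Orion)}
σ[cost ≤ 8]: keep tuples satisfying cost ≤ 8 → {(25, white, Cal, 8, 10, DEN, Delta), (25, white, Cal, 8, 10, DEN, Gamma), (25, white, Cal, 8, 10, DEN, Orion), (25, white, Cal, 8, 31, SF, Delta), (25, white, Cal, 8, 31, SF, Gamma), (25, white, Cal, 8, 31, SF, Orion), (25, white, Cal, 8, 32, SF, Delta), (25, white, Cal, 8, 32, SF, Gamma), (25, white, Cal, 8, 32, SF, Orion)}
σ[city ≠ DEN]: keep tuples satisfying city ≠ DEN → {(25, white, Cal, 8, 31, SF, Delta), (25, white, Cal, 8, 31, SF, Gamma), (25, white, Cal, 8, 31, SF, Orion), (25, white, Cal, 8, 32, SF, Delta), (25, white, Cal, 8, 32, SF, Gamma), (25, white, Cal, 8, 32, SF, Orion)}
Projecting to color, qty, pid (4 duplicate(s) eliminated): {(white, 25, 31), (white, 25, 32)}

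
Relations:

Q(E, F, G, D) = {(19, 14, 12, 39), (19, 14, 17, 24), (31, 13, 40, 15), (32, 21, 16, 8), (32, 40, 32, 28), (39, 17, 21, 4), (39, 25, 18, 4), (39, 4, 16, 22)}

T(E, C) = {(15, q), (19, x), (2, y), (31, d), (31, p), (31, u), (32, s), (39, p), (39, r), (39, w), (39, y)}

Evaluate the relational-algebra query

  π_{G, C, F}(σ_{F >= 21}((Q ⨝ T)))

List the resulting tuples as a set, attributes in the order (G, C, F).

{(16, s, 21), (18, p, 25), (18, r, 25), (18, w, 25), (18, y, 25), (32, s, 40)}

Q ⋈ T (natural join on E): {(19, 14, 12, 39, x), (19, 14, 17, 24, x), (31, 13, 40, 15, d), (31, 13, 40, 15, p), (31, 13, 40, 15, u), (32, 21, 16, 8, s), (32, 40, 32, 28, s), (39, 17, 21, 4, p), (39, 17, 21, 4, r), (39, 17, 21, 4, w), (39, 17, 21, 4, y), (39, 25, 18, 4, p), (39, 25, 18, 4, r), (39, 25, 18, 4, w), (39, 25, 18, 4, y), (39, 4, 16, 22, p), (39, 4, 16, 22, r), (39, 4, 16, 22, w), (39, 4, 16, 22, y)}
Filtering on F >= 21 leaves {(32, 21, 16, 8, s), (32, 40, 32, 28, s), (39, 25, 18, 4, p), (39, 25, 18, 4, r), (39, 25, 18, 4, w), (39, 25, 18, 4, y)}.
Projecting to G, C, F: {(16, s, 21), (18, p, 25), (18, r, 25), (18, w, 25), (18, y, 25), (32, s, 40)}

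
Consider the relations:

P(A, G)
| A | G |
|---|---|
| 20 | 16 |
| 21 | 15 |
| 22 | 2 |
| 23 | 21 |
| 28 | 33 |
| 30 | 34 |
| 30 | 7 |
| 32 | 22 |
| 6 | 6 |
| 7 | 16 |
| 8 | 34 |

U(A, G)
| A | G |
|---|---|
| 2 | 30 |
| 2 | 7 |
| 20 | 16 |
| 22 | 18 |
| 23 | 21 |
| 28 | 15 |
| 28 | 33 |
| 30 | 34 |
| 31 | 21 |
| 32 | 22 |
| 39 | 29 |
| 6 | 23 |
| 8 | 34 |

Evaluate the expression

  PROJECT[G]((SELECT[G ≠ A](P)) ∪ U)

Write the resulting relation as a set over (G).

{15, 16, 18, 2, 21, 22, 23, 29, 30, 33, 34, 7}

Apply σ_{G ≠ A}; surviving tuples: {(20, 16), (21, 15), (22, 2), (23, 21), (28, 33), (30, 34), (30, 7), (32, 22), (7, 16), (8, 34)}
Taking the union: {(2, 30), (2, 7), (20, 16), (21, 15), (22, 18), (22, 2), (23, 21), (28, 15), (28, 33), (30, 34), (30, 7), (31, 21), (32, 22), (39, 29), (6, 23), (7, 16), (8, 34)}
Keep only column(s) G (5 duplicate(s) eliminated): {15, 16, 18, 2, 21, 22, 23, 29, 30, 33, 34, 7}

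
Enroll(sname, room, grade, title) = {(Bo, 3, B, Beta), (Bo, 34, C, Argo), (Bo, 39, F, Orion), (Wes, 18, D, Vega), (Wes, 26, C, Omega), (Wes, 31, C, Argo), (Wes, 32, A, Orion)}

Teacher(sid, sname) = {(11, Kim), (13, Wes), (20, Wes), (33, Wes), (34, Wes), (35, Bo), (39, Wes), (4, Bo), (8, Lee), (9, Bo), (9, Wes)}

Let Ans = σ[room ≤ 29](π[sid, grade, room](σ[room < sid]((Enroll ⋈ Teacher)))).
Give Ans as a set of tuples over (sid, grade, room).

{(20, D, 18), (33, C, 26), (33, D, 18), (34, C, 26), (34, D, 18), (35, B, 3), (39, C, 26), (39, D, 18), (4, B, 3), (9, B, 3)}

Enroll ⋈ Teacher (natural join on sname): {(Bo, 3, B, Beta, 35), (Bo, 3, B, Beta, 4), (Bo, 3, B, Beta, 9), (Bo, 34, C, Argo, 35), (Bo, 34, C, Argo, 4), (Bo, 34, C, Argo, 9), (Bo, 39, F, Orion, 35), (Bo, 39, F, Orion, 4), (Bo, 39, F, Orion, 9), (Wes, 18, D, Vega, 13), (Wes, 18, D, Vega, 20), (Wes, 18, D, Vega, 33), (Wes, 18, D, Vega, 34), (Wes, 18, D, Vega, 39), (Wes, 18, D, Vega, 9), (Wes, 26, C, Omega, 13), (Wes, 26, C, Omega, 20), (Wes, 26, C, Omega, 33), (Wes, 26, C, Omega, 34), (Wes, 26, C, Omega, 39), (Wes, 26, C, Omega, 9), (Wes, 31, C, Argo, 13), (Wes, 31, C, Argo, 20), (Wes, 31, C, Argo, 33), (Wes, 31, C, Argo, 34), (Wes, 31, C, Argo, 39), (Wes, 31, C, Argo, 9), (Wes, 32, A, Orion, 13), (Wes, 32, A, Orion, 20), (Wes, 32, A, Orion, 33), (Wes, 32, A, Orion, 34), (Wes, 32, A, Orion, 39), (Wes, 32, A, Orion, 9)}
σ[room < sid]: keep tuples satisfying room < sid → {(Bo, 3, B, Beta, 35), (Bo, 3, B, Beta, 4), (Bo, 3, B, Beta, 9), (Bo, 34, C, Argo, 35), (Wes, 18, D, Vega, 20), (Wes, 18, D, Vega, 33), (Wes, 18, D, Vega, 34), (Wes, 18, D, Vega, 39), (Wes, 26, C, Omega, 33), (Wes, 26, C, Omega, 34), (Wes, 26, C, Omega, 39), (Wes, 31, C, Argo, 33), (Wes, 31, C, Argo, 34), (Wes, 31, C, Argo, 39), (Wes, 32, A, Orion, 33), (Wes, 32, A, Orion, 34), (Wes, 32, A, Orion, 39)}
Projecting to sid, grade, room: {(20, D, 18), (33, A, 32), (33, C, 26), (33, C, 31), (33, D, 18), (34, A, 32), (34, C, 26), (34, C, 31), (34, D, 18), (35, B, 3), (35, C, 34), (39, A, 32), (39, C, 26), (39, C, 31), (39, D, 18), (4, B, 3), (9, B, 3)}
σ[room ≤ 29]: keep tuples satisfying room ≤ 29 → {(20, D, 18), (33, C, 26), (33, D, 18), (34, C, 26), (34, D, 18), (35, B, 3), (39, C, 26), (39, D, 18), (4, B, 3), (9, B, 3)}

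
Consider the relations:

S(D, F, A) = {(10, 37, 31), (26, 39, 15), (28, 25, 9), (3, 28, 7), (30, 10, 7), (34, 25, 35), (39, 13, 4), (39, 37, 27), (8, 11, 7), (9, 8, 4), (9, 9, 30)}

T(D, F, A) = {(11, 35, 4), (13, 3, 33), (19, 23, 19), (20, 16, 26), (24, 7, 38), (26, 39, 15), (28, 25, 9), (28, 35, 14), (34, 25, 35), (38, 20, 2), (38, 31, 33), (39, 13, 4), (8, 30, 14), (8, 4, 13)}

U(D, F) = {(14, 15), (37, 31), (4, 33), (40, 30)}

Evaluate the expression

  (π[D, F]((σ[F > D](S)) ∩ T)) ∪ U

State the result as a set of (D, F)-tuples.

{(14, 15), (26, 39), (37, 31), (4, 33), (40, 30)}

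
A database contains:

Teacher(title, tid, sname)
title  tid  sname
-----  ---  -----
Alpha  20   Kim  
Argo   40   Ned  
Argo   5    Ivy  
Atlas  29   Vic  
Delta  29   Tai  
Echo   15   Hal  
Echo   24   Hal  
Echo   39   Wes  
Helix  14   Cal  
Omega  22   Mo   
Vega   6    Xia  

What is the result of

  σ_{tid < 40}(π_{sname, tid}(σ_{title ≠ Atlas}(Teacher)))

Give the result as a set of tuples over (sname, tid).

{(Cal, 14), (Hal, 15), (Hal, 24), (Ivy, 5), (Kim, 20), (Mo, 22), (Tai, 29), (Wes, 39), (Xia, 6)}

Selection title ≠ Atlas: {(Alpha, 20, Kim), (Argo, 40, Ned), (Argo, 5, Ivy), (Delta, 29, Tai), (Echo, 15, Hal), (Echo, 24, Hal), (Echo, 39, Wes), (Helix, 14, Cal), (Omega, 22, Mo), (Vega, 6, Xia)}
Keep only column(s) sname, tid: {(Cal, 14), (Hal, 15), (Hal, 24), (Ivy, 5), (Kim, 20), (Mo, 22), (Ned, 40), (Tai, 29), (Wes, 39), (Xia, 6)}
Selection tid < 40: {(Cal, 14), (Hal, 15), (Hal, 24), (Ivy, 5), (Kim, 20), (Mo, 22), (Tai, 29), (Wes, 39), (Xia, 6)}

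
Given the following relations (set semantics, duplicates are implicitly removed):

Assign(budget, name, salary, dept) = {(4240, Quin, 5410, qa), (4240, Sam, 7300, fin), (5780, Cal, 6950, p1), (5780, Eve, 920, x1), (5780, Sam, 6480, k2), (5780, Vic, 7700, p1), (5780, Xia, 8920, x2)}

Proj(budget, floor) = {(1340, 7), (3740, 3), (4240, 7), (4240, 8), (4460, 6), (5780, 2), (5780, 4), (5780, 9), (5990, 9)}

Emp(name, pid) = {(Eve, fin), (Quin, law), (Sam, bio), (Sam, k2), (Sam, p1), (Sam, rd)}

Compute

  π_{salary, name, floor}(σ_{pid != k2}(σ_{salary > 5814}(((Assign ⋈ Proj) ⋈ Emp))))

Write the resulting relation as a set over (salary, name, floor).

{(6480, Sam, 2), (6480, Sam, 4), (6480, Sam, 9), (7300, Sam, 7), (7300, Sam, 8)}

Assign ⋈ Proj (natural join on budget): {(4240, Quin, 5410, qa, 7), (4240, Quin, 5410, qa, 8), (4240, Sam, 7300, fin, 7), (4240, Sam, 7300, fin, 8), (5780, Cal, 6950, p1, 2), (5780, Cal, 6950, p1, 4), (5780, Cal, 6950, p1, 9), (5780, Eve, 920, x1, 2), (5780, Eve, 920, x1, 4), (5780, Eve, 920, x1, 9), (5780, Sam, 6480, k2, 2), (5780, Sam, 6480, k2, 4), (5780, Sam, 6480, k2, 9), (5780, Vic, 7700, p1, 2), (5780, Vic, 7700, p1, 4), (5780, Vic, 7700, p1, 9), (5780, Xia, 8920, x2, 2), (5780, Xia, 8920, x2, 4), (5780, Xia, 8920, x2, 9)}
(Assign ⋈ Proj) ⋈ Emp (natural join on name): {(4240, Quin, 5410, qa, 7, law), (4240, Quin, 5410, qa, 8, law), (4240, Sam, 7300, fin, 7, bio), (4240, Sam, 7300, fin, 7, k2), (4240, Sam, 7300, fin, 7, p1), (4240, Sam, 7300, fin, 7, rd), (4240, Sam, 7300, fin, 8, bio), (4240, Sam, 7300, fin, 8, k2), (4240, Sam, 7300, fin, 8, p1), (4240, Sam, 7300, fin, 8, rd), (5780, Eve, 920, x1, 2, fin), (5780, Eve, 920, x1, 4, fin), (5780, Eve, 920, x1, 9, fin), (5780, Sam, 6480, k2, 2, bio), (5780, Sam, 6480, k2, 2, k2), (5780, Sam, 6480, k2, 2, p1), (5780, Sam, 6480, k2, 2, rd), (5780, Sam, 6480, k2, 4, bio), (5780, Sam, 6480, k2, 4, k2), (5780, Sam, 6480, k2, 4, p1), (5780, Sam, 6480, k2, 4, rd), (5780, Sam, 6480, k2, 9, bio), (5780, Sam, 6480, k2, 9, k2), (5780, Sam, 6480, k2, 9, p1), (5780, Sam, 6480, k2, 9, rd)}
σ[salary > 5814]: keep tuples satisfying salary > 5814 → {(4240, Sam, 7300, fin, 7, bio), (4240, Sam, 7300, fin, 7, k2), (4240, Sam, 7300, fin, 7, p1), (4240, Sam, 7300, fin, 7, rd), (4240, Sam, 7300, fin, 8, bio), (4240, Sam, 7300, fin, 8, k2), (4240, Sam, 7300, fin, 8, p1), (4240, Sam, 7300, fin, 8, rd), (5780, Sam, 6480, k2, 2, bio), (5780, Sam, 6480, k2, 2, k2), (5780, Sam, 6480, k2, 2, p1), (5780, Sam, 6480, k2, 2, rd), (5780, Sam, 6480, k2, 4, bio), (5780, Sam, 6480, k2, 4, k2), (5780, Sam, 6480, k2, 4, p1), (5780, Sam, 6480, k2, 4, rd), (5780, Sam, 6480, k2, 9, bio), (5780, Sam, 6480, k2, 9, k2), (5780, Sam, 6480, k2, 9, p1), (5780, Sam, 6480, k2, 9, rd)}
σ[pid != k2]: keep tuples satisfying pid != k2 → {(4240, Sam, 7300, fin, 7, bio), (4240, Sam, 7300, fin, 7, p1), (4240, Sam, 7300, fin, 7, rd), (4240, Sam, 7300, fin, 8, bio), (4240, Sam, 7300, fin, 8, p1), (4240, Sam, 7300, fin, 8, rd), (5780, Sam, 6480, k2, 2, bio), (5780, Sam, 6480, k2, 2, p1), (5780, Sam, 6480, k2, 2, rd), (5780, Sam, 6480, k2, 4, bio), (5780, Sam, 6480, k2, 4, p1), (5780, Sam, 6480, k2, 4, rd), (5780, Sam, 6480, k2, 9, bio), (5780, Sam, 6480, k2, 9, p1), (5780, Sam, 6480, k2, 9, rd)}
π[salary, name, floor]: project onto (salary, name, floor) (10 duplicate(s) eliminated) → {(6480, Sam, 2), (6480, Sam, 4), (6480, Sam, 9), (7300, Sam, 7), (7300, Sam, 8)}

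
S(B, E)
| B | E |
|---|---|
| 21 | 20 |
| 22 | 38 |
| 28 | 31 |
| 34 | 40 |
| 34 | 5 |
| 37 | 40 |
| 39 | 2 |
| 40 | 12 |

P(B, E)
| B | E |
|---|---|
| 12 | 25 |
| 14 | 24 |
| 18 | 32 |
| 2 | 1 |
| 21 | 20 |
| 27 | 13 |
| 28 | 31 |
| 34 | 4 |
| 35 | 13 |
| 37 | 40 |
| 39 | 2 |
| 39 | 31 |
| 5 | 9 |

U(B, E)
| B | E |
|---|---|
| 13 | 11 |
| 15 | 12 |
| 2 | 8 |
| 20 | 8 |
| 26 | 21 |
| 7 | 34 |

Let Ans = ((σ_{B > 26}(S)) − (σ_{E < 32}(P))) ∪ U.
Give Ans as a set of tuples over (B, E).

Selection B > 26: {(28, 31), (34, 40), (34, 5), (37, 40), (39, 2), (40, 12)}
Selection E < 32: {(12, 25), (14, 24), (2, 1), (21, 20), (27, 13), (28, 31), (34, 4), (35, 13), (39, 2), (39, 31), (5, 9)}
Set difference of the two operands is {(34, 40), (34, 5), (37, 40), (40, 12)}.
Set union of the two operands is {(13, 11), (15, 12), (2, 8), (20, 8), (26, 21), (34, 40), (34, 5), (37, 40), (40, 12), (7, 34)}.

{(13, 11), (15, 12), (2, 8), (20, 8), (26, 21), (34, 40), (34, 5), (37, 40), (40, 12), (7, 34)}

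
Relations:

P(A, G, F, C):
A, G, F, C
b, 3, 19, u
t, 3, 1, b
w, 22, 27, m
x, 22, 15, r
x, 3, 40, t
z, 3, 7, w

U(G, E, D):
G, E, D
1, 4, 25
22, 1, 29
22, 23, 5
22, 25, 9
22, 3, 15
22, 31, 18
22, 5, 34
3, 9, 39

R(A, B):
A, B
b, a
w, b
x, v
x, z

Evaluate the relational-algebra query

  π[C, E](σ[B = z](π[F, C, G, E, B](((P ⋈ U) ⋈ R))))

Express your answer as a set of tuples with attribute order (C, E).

Joining P and U on G yields {(b, 3, 19, u, 9, 39), (t, 3, 1, b, 9, 39), (w, 22, 27, m, 1, 29), (w, 22, 27, m, 23, 5), (w, 22, 27, m, 25, 9), (w, 22, 27, m, 3, 15), (w, 22, 27, m, 31, 18), (w, 22, 27, m, 5, 34), (x, 22, 15, r, 1, 29), (x, 22, 15, r, 23, 5), (x, 22, 15, r, 25, 9), (x, 22, 15, r, 3, 15), (x, 22, 15, r, 31, 18), (x, 22, 15, r, 5, 34), (x, 3, 40, t, 9, 39), (z, 3, 7, w, 9, 39)}.
Joining (P ⋈ U) and R on A yields {(b, 3, 19, u, 9, 39, a), (w, 22, 27, m, 1, 29, b), (w, 22, 27, m, 23, 5, b), (w, 22, 27, m, 25, 9, b), (w, 22, 27, m, 3, 15, b), (w, 22, 27, m, 31, 18, b), (w, 22, 27, m, 5, 34, b), (x, 22, 15, r, 1, 29, v), (x, 22, 15, r, 1, 29, z), (x, 22, 15, r, 23, 5, v), (x, 22, 15, r, 23, 5, z), (x, 22, 15, r, 25, 9, v), (x, 22, 15, r, 25, 9, z), (x, 22, 15, r, 3, 15, v), (x, 22, 15, r, 3, 15, z), (x, 22, 15, r, 31, 18, v), (x, 22, 15, r, 31, 18, z), (x, 22, 15, r, 5, 34, v), (x, 22, 15, r, 5, 34, z), (x, 3, 40, t, 9, 39, v), (x, 3, 40, t, 9, 39, z)}.
π_{F, C, G, E, B} gives {(15, r, 22, 1, v), (15, r, 22, 1, z), (15, r, 22, 23, v), (15, r, 22, 23, z), (15, r, 22, 25, v), (15, r, 22, 25, z), (15, r, 22, 3, v), (15, r, 22, 3, z), (15, r, 22, 31, v), (15, r, 22, 31, z), (15, r, 22, 5, v), (15, r, 22, 5, z), (19, u, 3, 9, a), (27, m, 22, 1, b), (27, m, 22, 23, b), (27, m, 22, 25, b), (27, m, 22, 3, b), (27, m, 22, 31, b), (27, m, 22, 5, b), (40, t, 3, 9, v), (40, t, 3, 9, z)}.
Selection B = z: {(15, r, 22, 1, z), (15, r, 22, 23, z), (15, r, 22, 25, z), (15, r, 22, 3, z), (15, r, 22, 31, z), (15, r, 22, 5, z), (40, t, 3, 9, z)}
π_{C, E} gives {(r, 1), (r, 23), (r, 25), (r, 3), (r, 31), (r, 5), (t, 9)}.

{(r, 1), (r, 23), (r, 25), (r, 3), (r, 31), (r, 5), (t, 9)}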